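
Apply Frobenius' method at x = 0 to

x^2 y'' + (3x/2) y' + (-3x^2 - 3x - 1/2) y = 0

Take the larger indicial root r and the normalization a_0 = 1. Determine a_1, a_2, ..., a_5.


Write in Frobenius form y'' + (p(x)/x) y' + (q(x)/x^2) y = 0:
  p(x) = 3/2,  q(x) = -3x^2 - 3x - 1/2.
Indicial equation: r(r-1) + (3/2) r + (-1/2) = 0 -> roots r_1 = 1/2, r_2 = -1.
Take r = r_1 = 1/2. Let y(x) = x^r sum_{n>=0} a_n x^n with a_0 = 1.
Substitute y = x^r sum a_n x^n and match x^{r+n}. The recurrence is
  D(n) a_n - 3 a_{n-1} - 3 a_{n-2} = 0,  where D(n) = (r+n)(r+n-1) + (3/2)(r+n) + (-1/2).
  a_n = [3 a_{n-1} + 3 a_{n-2}] / D(n).
Since the indicial polynomial factors as (r - r_1)(r - r_2), D(n) = (r_1 + n - r_1)(r_1 + n - r_2) = n(n + 3/2).
Evaluating step by step (a_0 = 1):
  n = 1: D(1) = 1(1 + 3/2) = 5/2; numerator = 3(1) = 3; a_1 = (3)/(5/2) = 6/5
  n = 2: D(2) = 2(2 + 3/2) = 7; numerator = 3(6/5) + 3(1) = 33/5; a_2 = (33/5)/(7) = 33/35
  n = 3: D(3) = 3(3 + 3/2) = 27/2; numerator = 3(33/35) + 3(6/5) = 45/7; a_3 = (45/7)/(27/2) = 10/21
  n = 4: D(4) = 4(4 + 3/2) = 22; numerator = 3(10/21) + 3(33/35) = 149/35; a_4 = (149/35)/(22) = 149/770
  n = 5: D(5) = 5(5 + 3/2) = 65/2; numerator = 3(149/770) + 3(10/21) = 221/110; a_5 = (221/110)/(65/2) = 17/275

r = 1/2; a_0 = 1; a_1 = 6/5; a_2 = 33/35; a_3 = 10/21; a_4 = 149/770; a_5 = 17/275


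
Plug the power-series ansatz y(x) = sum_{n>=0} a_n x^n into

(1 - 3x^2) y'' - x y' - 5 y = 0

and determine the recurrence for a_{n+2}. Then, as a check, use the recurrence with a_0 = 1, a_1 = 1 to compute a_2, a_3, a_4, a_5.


Substitute y = sum_n a_n x^n.
(1 - 3 x^2) y'' contributes (n+2)(n+1) a_{n+2} - 3 n(n-1) a_n at x^n.
-x y'(x) contributes -n a_n at x^n.
-5 y(x) contributes -5 a_n at x^n.
Matching x^n: (n+2)(n+1) a_{n+2} + (-3 n(n-1) - n - 5) a_n = 0.
Thus a_{n+2} = (3 n(n-1) + n + 5) / ((n+1)(n+2)) * a_n.

Check with a_0 = 1, a_1 = 1 (apply the recurrence for n = 0, 1, 2, 3): a_0 = 1, a_1 = 1, a_2 = 5/2, a_3 = 1, a_4 = 65/24, a_5 = 13/10.

a_(n+2) = (3 n(n-1) + n + 5) / ((n+1)(n+2)) * a_n; check: a_0 = 1, a_1 = 1, a_2 = 5/2, a_3 = 1, a_4 = 65/24, a_5 = 13/10


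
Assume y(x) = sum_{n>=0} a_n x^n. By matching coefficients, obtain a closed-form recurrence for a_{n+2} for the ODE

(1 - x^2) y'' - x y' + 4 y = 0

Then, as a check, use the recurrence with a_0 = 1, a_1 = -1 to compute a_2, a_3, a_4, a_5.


Substitute y = sum_n a_n x^n.
(1 - 1 x^2) y'' contributes (n+2)(n+1) a_{n+2} - n(n-1) a_n at x^n.
-x y'(x) contributes -n a_n at x^n.
4 y(x) contributes 4 a_n at x^n.
Matching x^n: (n+2)(n+1) a_{n+2} + (-n(n-1) - n + 4) a_n = 0.
Thus a_{n+2} = (n(n-1) + n - 4) / ((n+1)(n+2)) * a_n.

Check with a_0 = 1, a_1 = -1 (apply the recurrence for n = 0, 1, 2, 3): a_0 = 1, a_1 = -1, a_2 = -2, a_3 = 1/2, a_4 = 0, a_5 = 1/8.

a_(n+2) = (n(n-1) + n - 4) / ((n+1)(n+2)) * a_n; check: a_0 = 1, a_1 = -1, a_2 = -2, a_3 = 1/2, a_4 = 0, a_5 = 1/8


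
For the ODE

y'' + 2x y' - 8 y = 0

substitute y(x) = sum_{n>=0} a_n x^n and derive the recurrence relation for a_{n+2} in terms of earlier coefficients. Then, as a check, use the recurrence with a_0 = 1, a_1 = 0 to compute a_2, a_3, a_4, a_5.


Substitute y = sum_n a_n x^n.
y''(x) has coefficient (n+2)(n+1) a_{n+2} at x^n;
2 x y'(x) has coefficient 2 n a_n at x^n (shift);
-8 y(x) has coefficient -8 a_n at x^n.
Matching x^n: (n+2)(n+1) a_{n+2} + (2n - 8) a_n = 0.
Thus a_{n+2} = (-2n + 8) / ((n+1)(n+2)) * a_n.

Check with a_0 = 1, a_1 = 0 (apply the recurrence for n = 0, 1, 2, 3): a_0 = 1, a_1 = 0, a_2 = 4, a_3 = 0, a_4 = 4/3, a_5 = 0.

a_(n+2) = (-2n + 8) / ((n+1)(n+2)) * a_n; check: a_0 = 1, a_1 = 0, a_2 = 4, a_3 = 0, a_4 = 4/3, a_5 = 0


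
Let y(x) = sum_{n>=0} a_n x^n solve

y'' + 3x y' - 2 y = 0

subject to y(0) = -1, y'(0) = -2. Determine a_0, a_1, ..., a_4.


Ansatz: y(x) = sum_{n>=0} a_n x^n, so y'(x) = sum_{n>=1} n a_n x^(n-1) and y''(x) = sum_{n>=2} n(n-1) a_n x^(n-2).
Substitute into P(x) y'' + Q(x) y' + R(x) y = 0 with P(x) = 1, Q(x) = 3x, R(x) = -2, and match powers of x.
Initial conditions: a_0 = -1, a_1 = -2.
Setting the coefficient of each power of x to zero and solving order by order (substituting the coefficients already found):
  x^0: 2 a_2 - 2 a_0 = 0  ->  2 a_2 = 2 a_0 = -2  ->  a_2 = -1
  x^1: 6 a_3 + a_1 = 0  ->  6 a_3 = -a_1 = 2  ->  a_3 = 1/3
  x^2: 12 a_4 + 4 a_2 = 0  ->  12 a_4 = -4 a_2 = 4  ->  a_4 = 1/3
Truncated series: y(x) = -1 - 2 x - x^2 + (1/3) x^3 + (1/3) x^4 + O(x^5).

a_0 = -1; a_1 = -2; a_2 = -1; a_3 = 1/3; a_4 = 1/3


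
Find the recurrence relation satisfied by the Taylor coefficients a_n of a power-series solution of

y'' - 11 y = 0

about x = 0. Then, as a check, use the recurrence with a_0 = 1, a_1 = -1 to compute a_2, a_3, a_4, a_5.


Substitute y = sum_n a_n x^n into y'' + (const) y = 0.
y''(x) = sum_{n>=0} (n+2)(n+1) a_{n+2} x^n.
The ODE becomes sum_n [(n+2)(n+1) a_{n+2} - 11 a_n] x^n = 0.
Setting each coefficient to zero gives the recurrence:
  (n+2)(n+1) a_{n+2} - 11 a_n = 0,
  a_{n+2} = 11 / ((n+1)(n+2)) a_n.

Check with a_0 = 1, a_1 = -1 (apply the recurrence for n = 0, 1, 2, 3): a_0 = 1, a_1 = -1, a_2 = 11/2, a_3 = -11/6, a_4 = 121/24, a_5 = -121/120.

a_{n+2} = 11/((n+1)(n+2)) * a_n; check: a_0 = 1, a_1 = -1, a_2 = 11/2, a_3 = -11/6, a_4 = 121/24, a_5 = -121/120


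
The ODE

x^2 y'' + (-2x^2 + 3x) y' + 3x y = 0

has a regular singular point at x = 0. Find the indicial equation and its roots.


Divide by x^2 to reach normal form y'' + P_1(x) y' + P_2(x) y = 0 with P_1(x) = -2 + 3/x and P_2(x) = 3/x.
x = 0 is a singular point because the y'-coefficient -2 + 3/x has a pole at x = 0 and the y-coefficient 3/x has a pole at x = 0.
It is a regular singular point because x P_1(x) = p(x) = 3 - 2x and x^2 P_2(x) = q(x) = 3x are polynomials, hence analytic at x = 0.
p(0) = 3,  q(0) = 0.
Indicial equation: r(r-1) + p(0) r + q(0) = 0, i.e. r^2 + (p(0) - 1) r + q(0) = 0, i.e. r^2 + 2 r = 0.
Discriminant: (2)^2 - 4(0) = 4, so r = (-2 ± 2)/2.
Solving: r_1 = 0, r_2 = -2.

indicial: r^2 + 2 r = 0; roots r_1 = 0, r_2 = -2


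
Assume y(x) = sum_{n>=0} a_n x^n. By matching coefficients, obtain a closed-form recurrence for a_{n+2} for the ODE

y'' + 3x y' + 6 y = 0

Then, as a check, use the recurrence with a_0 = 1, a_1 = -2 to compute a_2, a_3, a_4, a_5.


Substitute y = sum_n a_n x^n.
y''(x) has coefficient (n+2)(n+1) a_{n+2} at x^n;
3 x y'(x) has coefficient 3 n a_n at x^n (shift);
6 y(x) has coefficient 6 a_n at x^n.
Matching x^n: (n+2)(n+1) a_{n+2} + (3n + 6) a_n = 0.
Thus a_{n+2} = (-3n - 6) / ((n+1)(n+2)) * a_n.

Check with a_0 = 1, a_1 = -2 (apply the recurrence for n = 0, 1, 2, 3): a_0 = 1, a_1 = -2, a_2 = -3, a_3 = 3, a_4 = 3, a_5 = -9/4.

a_(n+2) = (-3n - 6) / ((n+1)(n+2)) * a_n; check: a_0 = 1, a_1 = -2, a_2 = -3, a_3 = 3, a_4 = 3, a_5 = -9/4


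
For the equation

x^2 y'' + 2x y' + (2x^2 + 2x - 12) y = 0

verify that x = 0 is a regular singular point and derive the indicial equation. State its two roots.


Divide by x^2 to reach normal form y'' + P_1(x) y' + P_2(x) y = 0 with P_1(x) = 2/x and P_2(x) = 2 + 2/x - 12/x^2.
x = 0 is a singular point because the y'-coefficient 2/x has a pole at x = 0 and the y-coefficient 2 + 2/x - 12/x^2 has a pole at x = 0.
It is a regular singular point because x P_1(x) = p(x) = 2 and x^2 P_2(x) = q(x) = 2x^2 + 2x - 12 are polynomials, hence analytic at x = 0.
p(0) = 2,  q(0) = -12.
Indicial equation: r(r-1) + p(0) r + q(0) = 0, i.e. r^2 + (p(0) - 1) r + q(0) = 0, i.e. r^2 + 1 r - 12 = 0.
Discriminant: (1)^2 - 4(-12) = 49, so r = (-1 ± 7)/2.
Solving: r_1 = 3, r_2 = -4.

indicial: r^2 + 1 r - 12 = 0; roots r_1 = 3, r_2 = -4


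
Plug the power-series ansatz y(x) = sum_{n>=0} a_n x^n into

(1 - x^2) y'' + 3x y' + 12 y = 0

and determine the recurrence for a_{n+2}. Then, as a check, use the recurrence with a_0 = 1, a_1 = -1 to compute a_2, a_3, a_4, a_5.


Substitute y = sum_n a_n x^n.
(1 - 1 x^2) y'' contributes (n+2)(n+1) a_{n+2} - n(n-1) a_n at x^n.
3 x y'(x) contributes 3 n a_n at x^n.
12 y(x) contributes 12 a_n at x^n.
Matching x^n: (n+2)(n+1) a_{n+2} + (-n(n-1) + 3 n + 12) a_n = 0.
Thus a_{n+2} = (n(n-1) - 3 n - 12) / ((n+1)(n+2)) * a_n.

Check with a_0 = 1, a_1 = -1 (apply the recurrence for n = 0, 1, 2, 3): a_0 = 1, a_1 = -1, a_2 = -6, a_3 = 5/2, a_4 = 8, a_5 = -15/8.

a_(n+2) = (n(n-1) - 3 n - 12) / ((n+1)(n+2)) * a_n; check: a_0 = 1, a_1 = -1, a_2 = -6, a_3 = 5/2, a_4 = 8, a_5 = -15/8


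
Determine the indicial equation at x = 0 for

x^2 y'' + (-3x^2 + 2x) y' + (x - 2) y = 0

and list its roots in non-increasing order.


Divide by x^2 to reach normal form y'' + P_1(x) y' + P_2(x) y = 0 with P_1(x) = -3 + 2/x and P_2(x) = 1/x - 2/x^2.
x = 0 is a singular point because the y'-coefficient -3 + 2/x has a pole at x = 0 and the y-coefficient 1/x - 2/x^2 has a pole at x = 0.
It is a regular singular point because x P_1(x) = p(x) = 2 - 3x and x^2 P_2(x) = q(x) = x - 2 are polynomials, hence analytic at x = 0.
p(0) = 2,  q(0) = -2.
Indicial equation: r(r-1) + p(0) r + q(0) = 0, i.e. r^2 + (p(0) - 1) r + q(0) = 0, i.e. r^2 + 1 r - 2 = 0.
Discriminant: (1)^2 - 4(-2) = 9, so r = (-1 ± 3)/2.
Solving: r_1 = 1, r_2 = -2.

indicial: r^2 + 1 r - 2 = 0; roots r_1 = 1, r_2 = -2


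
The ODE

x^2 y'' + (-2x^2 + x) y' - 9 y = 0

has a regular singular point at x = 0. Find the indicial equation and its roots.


Divide by x^2 to reach normal form y'' + P_1(x) y' + P_2(x) y = 0 with P_1(x) = -2 + 1/x and P_2(x) = -9/x^2.
x = 0 is a singular point because the y'-coefficient -2 + 1/x has a pole at x = 0 and the y-coefficient -9/x^2 has a pole at x = 0.
It is a regular singular point because x P_1(x) = p(x) = 1 - 2x and x^2 P_2(x) = q(x) = -9 are polynomials, hence analytic at x = 0.
p(0) = 1,  q(0) = -9.
Indicial equation: r(r-1) + p(0) r + q(0) = 0, i.e. r^2 + (p(0) - 1) r + q(0) = 0, i.e. r^2 - 9 = 0.
Discriminant: (0)^2 - 4(-9) = 36, so r = (0 ± 6)/2.
Solving: r_1 = 3, r_2 = -3.

indicial: r^2 - 9 = 0; roots r_1 = 3, r_2 = -3


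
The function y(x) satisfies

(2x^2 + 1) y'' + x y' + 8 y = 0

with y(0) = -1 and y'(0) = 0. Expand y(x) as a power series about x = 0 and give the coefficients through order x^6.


Ansatz: y(x) = sum_{n>=0} a_n x^n, so y'(x) = sum_{n>=1} n a_n x^(n-1) and y''(x) = sum_{n>=2} n(n-1) a_n x^(n-2).
Substitute into P(x) y'' + Q(x) y' + R(x) y = 0 with P(x) = 2x^2 + 1, Q(x) = x, R(x) = 8, and match powers of x.
Initial conditions: a_0 = -1, a_1 = 0.
Setting the coefficient of each power of x to zero and solving order by order (substituting the coefficients already found):
  x^0: 2 a_2 + 8 a_0 = 0  ->  2 a_2 = -8 a_0 = 8  ->  a_2 = 4
  x^1: 6 a_3 + 9 a_1 = 0  ->  6 a_3 = -9 a_1 = 0  ->  a_3 = 0
  x^2: 12 a_4 + 14 a_2 = 0  ->  12 a_4 = -14 a_2 = -56  ->  a_4 = -14/3
  x^3: 20 a_5 + 23 a_3 = 0  ->  20 a_5 = -23 a_3 = 0  ->  a_5 = 0
  x^4: 30 a_6 + 36 a_4 = 0  ->  30 a_6 = -36 a_4 = 168  ->  a_6 = 28/5
Truncated series: y(x) = -1 + 4 x^2 - (14/3) x^4 + (28/5) x^6 + O(x^7).

a_0 = -1; a_1 = 0; a_2 = 4; a_3 = 0; a_4 = -14/3; a_5 = 0; a_6 = 28/5


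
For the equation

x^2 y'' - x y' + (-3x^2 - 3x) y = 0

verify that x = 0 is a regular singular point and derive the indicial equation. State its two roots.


Divide by x^2 to reach normal form y'' + P_1(x) y' + P_2(x) y = 0 with P_1(x) = -1/x and P_2(x) = -3 - 3/x.
x = 0 is a singular point because the y'-coefficient -1/x has a pole at x = 0 and the y-coefficient -3 - 3/x has a pole at x = 0.
It is a regular singular point because x P_1(x) = p(x) = -1 and x^2 P_2(x) = q(x) = -3x^2 - 3x are polynomials, hence analytic at x = 0.
p(0) = -1,  q(0) = 0.
Indicial equation: r(r-1) + p(0) r + q(0) = 0, i.e. r^2 + (p(0) - 1) r + q(0) = 0, i.e. r^2 - 2 r = 0.
Discriminant: (-2)^2 - 4(0) = 4, so r = (2 ± 2)/2.
Solving: r_1 = 2, r_2 = 0.

indicial: r^2 - 2 r = 0; roots r_1 = 2, r_2 = 0


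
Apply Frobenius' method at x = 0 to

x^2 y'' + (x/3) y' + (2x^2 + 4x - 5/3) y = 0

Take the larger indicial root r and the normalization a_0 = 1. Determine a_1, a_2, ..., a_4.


Write in Frobenius form y'' + (p(x)/x) y' + (q(x)/x^2) y = 0:
  p(x) = 1/3,  q(x) = 2x^2 + 4x - 5/3.
Indicial equation: r(r-1) + (1/3) r + (-5/3) = 0 -> roots r_1 = 5/3, r_2 = -1.
Take r = r_1 = 5/3. Let y(x) = x^r sum_{n>=0} a_n x^n with a_0 = 1.
Substitute y = x^r sum a_n x^n and match x^{r+n}. The recurrence is
  D(n) a_n + 4 a_{n-1} + 2 a_{n-2} = 0,  where D(n) = (r+n)(r+n-1) + (1/3)(r+n) + (-5/3).
  a_n = [-4 a_{n-1} - 2 a_{n-2}] / D(n).
Since the indicial polynomial factors as (r - r_1)(r - r_2), D(n) = (r_1 + n - r_1)(r_1 + n - r_2) = n(n + 8/3).
Evaluating step by step (a_0 = 1):
  n = 1: D(1) = 1(1 + 8/3) = 11/3; numerator = -4(1) = -4; a_1 = (-4)/(11/3) = -12/11
  n = 2: D(2) = 2(2 + 8/3) = 28/3; numerator = -4(-12/11) - 2(1) = 26/11; a_2 = (26/11)/(28/3) = 39/154
  n = 3: D(3) = 3(3 + 8/3) = 17; numerator = -4(39/154) - 2(-12/11) = 90/77; a_3 = (90/77)/(17) = 90/1309
  n = 4: D(4) = 4(4 + 8/3) = 80/3; numerator = -4(90/1309) - 2(39/154) = -93/119; a_4 = (-93/119)/(80/3) = -279/9520

r = 5/3; a_0 = 1; a_1 = -12/11; a_2 = 39/154; a_3 = 90/1309; a_4 = -279/9520


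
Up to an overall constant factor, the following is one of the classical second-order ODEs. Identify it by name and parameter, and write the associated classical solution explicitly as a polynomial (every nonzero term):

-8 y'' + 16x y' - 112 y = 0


All three coefficients share the factor -8; dividing through by -8 gives  y'' - 2x y' + 14 y = 0.
This matches the Hermite equation y'' - 2x y' + 2n y = 0 with 2n = 14, so n = 7; the polynomial solution is H_7(x).
With y = sum_k a_k x^k, matching x^k gives (k+2)(k+1) a_{k+2} = 2(k - n) a_k = 2(k - 7) a_k. The right side vanishes at k = 7, so the series with the parity of 7 terminates at degree 7.
Standard normalization: leading coefficient of H_n is 2^n, so a_7 = 2^7 = 128. Work downward with a_k = (k+1)(k+2) a_{k+2} / (2(k - n)):
  a_5 = (6)(7)(128) / (2(5 - 7)) = 5376/(-4) = -1344
  a_3 = (4)(5)(-1344) / (2(3 - 7)) = -26880/(-8) = 3360
  a_1 = (2)(3)(3360) / (2(1 - 7)) = 20160/(-12) = -1680
Hence H_7(x) = 128 x^7 - 1344 x^5 + 3360 x^3 - 1680 x.

H_7(x); series = 128 x^7 - 1344 x^5 + 3360 x^3 - 1680 x


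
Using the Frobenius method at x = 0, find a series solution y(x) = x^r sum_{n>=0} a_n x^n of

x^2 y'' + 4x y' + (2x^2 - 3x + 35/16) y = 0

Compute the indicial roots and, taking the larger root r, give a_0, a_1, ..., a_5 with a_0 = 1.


Write in Frobenius form y'' + (p(x)/x) y' + (q(x)/x^2) y = 0:
  p(x) = 4,  q(x) = 2x^2 - 3x + 35/16.
Indicial equation: r(r-1) + (4) r + (35/16) = 0 -> roots r_1 = -5/4, r_2 = -7/4.
Take r = r_1 = -5/4. Let y(x) = x^r sum_{n>=0} a_n x^n with a_0 = 1.
Substitute y = x^r sum a_n x^n and match x^{r+n}. The recurrence is
  D(n) a_n - 3 a_{n-1} + 2 a_{n-2} = 0,  where D(n) = (r+n)(r+n-1) + (4)(r+n) + (35/16).
  a_n = [3 a_{n-1} - 2 a_{n-2}] / D(n).
Since the indicial polynomial factors as (r - r_1)(r - r_2), D(n) = (r_1 + n - r_1)(r_1 + n - r_2) = n(n + 1/2).
Evaluating step by step (a_0 = 1):
  n = 1: D(1) = 1(1 + 1/2) = 3/2; numerator = 3(1) = 3; a_1 = (3)/(3/2) = 2
  n = 2: D(2) = 2(2 + 1/2) = 5; numerator = 3(2) - 2(1) = 4; a_2 = (4)/(5) = 4/5
  n = 3: D(3) = 3(3 + 1/2) = 21/2; numerator = 3(4/5) - 2(2) = -8/5; a_3 = (-8/5)/(21/2) = -16/105
  n = 4: D(4) = 4(4 + 1/2) = 18; numerator = 3(-16/105) - 2(4/5) = -72/35; a_4 = (-72/35)/(18) = -4/35
  n = 5: D(5) = 5(5 + 1/2) = 55/2; numerator = 3(-4/35) - 2(-16/105) = -4/105; a_5 = (-4/105)/(55/2) = -8/5775

r = -5/4; a_0 = 1; a_1 = 2; a_2 = 4/5; a_3 = -16/105; a_4 = -4/35; a_5 = -8/5775


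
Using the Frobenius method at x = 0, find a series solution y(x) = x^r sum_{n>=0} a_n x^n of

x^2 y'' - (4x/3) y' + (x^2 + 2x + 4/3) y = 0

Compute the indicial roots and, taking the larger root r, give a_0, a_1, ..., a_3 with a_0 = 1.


Write in Frobenius form y'' + (p(x)/x) y' + (q(x)/x^2) y = 0:
  p(x) = -4/3,  q(x) = x^2 + 2x + 4/3.
Indicial equation: r(r-1) + (-4/3) r + (4/3) = 0 -> roots r_1 = 4/3, r_2 = 1.
Take r = r_1 = 4/3. Let y(x) = x^r sum_{n>=0} a_n x^n with a_0 = 1.
Substitute y = x^r sum a_n x^n and match x^{r+n}. The recurrence is
  D(n) a_n + 2 a_{n-1} + 1 a_{n-2} = 0,  where D(n) = (r+n)(r+n-1) + (-4/3)(r+n) + (4/3).
  a_n = [-2 a_{n-1} - 1 a_{n-2}] / D(n).
Since the indicial polynomial factors as (r - r_1)(r - r_2), D(n) = (r_1 + n - r_1)(r_1 + n - r_2) = n(n + 1/3).
Evaluating step by step (a_0 = 1):
  n = 1: D(1) = 1(1 + 1/3) = 4/3; numerator = -2(1) = -2; a_1 = (-2)/(4/3) = -3/2
  n = 2: D(2) = 2(2 + 1/3) = 14/3; numerator = -2(-3/2) - 1(1) = 2; a_2 = (2)/(14/3) = 3/7
  n = 3: D(3) = 3(3 + 1/3) = 10; numerator = -2(3/7) - 1(-3/2) = 9/14; a_3 = (9/14)/(10) = 9/140

r = 4/3; a_0 = 1; a_1 = -3/2; a_2 = 3/7; a_3 = 9/140


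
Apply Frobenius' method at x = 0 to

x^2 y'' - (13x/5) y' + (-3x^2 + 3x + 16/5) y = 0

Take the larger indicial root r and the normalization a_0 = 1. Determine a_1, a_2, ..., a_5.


Write in Frobenius form y'' + (p(x)/x) y' + (q(x)/x^2) y = 0:
  p(x) = -13/5,  q(x) = -3x^2 + 3x + 16/5.
Indicial equation: r(r-1) + (-13/5) r + (16/5) = 0 -> roots r_1 = 2, r_2 = 8/5.
Take r = r_1 = 2. Let y(x) = x^r sum_{n>=0} a_n x^n with a_0 = 1.
Substitute y = x^r sum a_n x^n and match x^{r+n}. The recurrence is
  D(n) a_n + 3 a_{n-1} - 3 a_{n-2} = 0,  where D(n) = (r+n)(r+n-1) + (-13/5)(r+n) + (16/5).
  a_n = [-3 a_{n-1} + 3 a_{n-2}] / D(n).
Since the indicial polynomial factors as (r - r_1)(r - r_2), D(n) = (r_1 + n - r_1)(r_1 + n - r_2) = n(n + 2/5).
Evaluating step by step (a_0 = 1):
  n = 1: D(1) = 1(1 + 2/5) = 7/5; numerator = -3(1) = -3; a_1 = (-3)/(7/5) = -15/7
  n = 2: D(2) = 2(2 + 2/5) = 24/5; numerator = -3(-15/7) + 3(1) = 66/7; a_2 = (66/7)/(24/5) = 55/28
  n = 3: D(3) = 3(3 + 2/5) = 51/5; numerator = -3(55/28) + 3(-15/7) = -345/28; a_3 = (-345/28)/(51/5) = -575/476
  n = 4: D(4) = 4(4 + 2/5) = 88/5; numerator = -3(-575/476) + 3(55/28) = 2265/238; a_4 = (2265/238)/(88/5) = 11325/20944
  n = 5: D(5) = 5(5 + 2/5) = 27; numerator = -3(11325/20944) + 3(-575/476) = -109875/20944; a_5 = (-109875/20944)/(27) = -36625/188496

r = 2; a_0 = 1; a_1 = -15/7; a_2 = 55/28; a_3 = -575/476; a_4 = 11325/20944; a_5 = -36625/188496


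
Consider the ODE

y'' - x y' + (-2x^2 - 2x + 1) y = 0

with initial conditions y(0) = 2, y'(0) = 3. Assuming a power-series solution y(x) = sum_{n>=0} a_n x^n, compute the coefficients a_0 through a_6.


Ansatz: y(x) = sum_{n>=0} a_n x^n, so y'(x) = sum_{n>=1} n a_n x^(n-1) and y''(x) = sum_{n>=2} n(n-1) a_n x^(n-2).
Substitute into P(x) y'' + Q(x) y' + R(x) y = 0 with P(x) = 1, Q(x) = -x, R(x) = -2x^2 - 2x + 1, and match powers of x.
Initial conditions: a_0 = 2, a_1 = 3.
Setting the coefficient of each power of x to zero and solving order by order (substituting the coefficients already found):
  x^0: 2 a_2 + a_0 = 0  ->  2 a_2 = -a_0 = -2  ->  a_2 = -1
  x^1: 6 a_3 - 2 a_0 = 0  ->  6 a_3 = 2 a_0 = 4  ->  a_3 = 2/3
  x^2: 12 a_4 - a_2 - 2 a_1 - 2 a_0 = 0  ->  12 a_4 = a_2 + 2 a_1 + 2 a_0 = 9  ->  a_4 = 3/4
  x^3: 20 a_5 - 2 a_3 - 2 a_2 - 2 a_1 = 0  ->  20 a_5 = 2 a_3 + 2 a_2 + 2 a_1 = 16/3  ->  a_5 = 4/15
  x^4: 30 a_6 - 3 a_4 - 2 a_3 - 2 a_2 = 0  ->  30 a_6 = 3 a_4 + 2 a_3 + 2 a_2 = 19/12  ->  a_6 = 19/360
Truncated series: y(x) = 2 + 3 x - x^2 + (2/3) x^3 + (3/4) x^4 + (4/15) x^5 + (19/360) x^6 + O(x^7).

a_0 = 2; a_1 = 3; a_2 = -1; a_3 = 2/3; a_4 = 3/4; a_5 = 4/15; a_6 = 19/360


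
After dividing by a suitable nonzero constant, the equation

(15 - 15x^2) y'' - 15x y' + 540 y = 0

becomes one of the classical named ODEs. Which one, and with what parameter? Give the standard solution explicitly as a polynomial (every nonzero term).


All three coefficients share the factor 15; dividing through by 15 gives  (1 - x^2) y'' - x y' + 36 y = 0.
This matches the Chebyshev equation (1 - x^2) y'' - x y' + n^2 y = 0 (note the -x y' term, not -2x y') with n^2 = 36, so n = 6; the polynomial solution is T_6(x).
With y = sum_k a_k x^k, matching x^k gives (k+2)(k+1) a_{k+2} = (k^2 - n^2) a_k = (k - 6)(k + 6) a_k. The right side vanishes at k = 6, so the series with the parity of 6 terminates at degree 6.
Standard normalization: leading coefficient of T_n is 2^(n-1), so a_6 = 2^5 = 32. Work downward with a_k = (k+1)(k+2) a_{k+2} / ((k - 6)(k + 6)):
  a_4 = (5)(6)(32) / ((4 - 6)(4 + 6)) = 960/(-20) = -48
  a_2 = (3)(4)(-48) / ((2 - 6)(2 + 6)) = -576/(-32) = 18
  a_0 = (1)(2)(18) / ((0 - 6)(0 + 6)) = 36/(-36) = -1
Hence T_6(x) = 32 x^6 - 48 x^4 + 18 x^2 - 1.

T_6(x); series = 32 x^6 - 48 x^4 + 18 x^2 - 1


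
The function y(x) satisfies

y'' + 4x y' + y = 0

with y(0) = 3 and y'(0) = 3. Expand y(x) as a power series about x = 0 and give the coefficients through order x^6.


Ansatz: y(x) = sum_{n>=0} a_n x^n, so y'(x) = sum_{n>=1} n a_n x^(n-1) and y''(x) = sum_{n>=2} n(n-1) a_n x^(n-2).
Substitute into P(x) y'' + Q(x) y' + R(x) y = 0 with P(x) = 1, Q(x) = 4x, R(x) = 1, and match powers of x.
Initial conditions: a_0 = 3, a_1 = 3.
Setting the coefficient of each power of x to zero and solving order by order (substituting the coefficients already found):
  x^0: 2 a_2 + a_0 = 0  ->  2 a_2 = -a_0 = -3  ->  a_2 = -3/2
  x^1: 6 a_3 + 5 a_1 = 0  ->  6 a_3 = -5 a_1 = -15  ->  a_3 = -5/2
  x^2: 12 a_4 + 9 a_2 = 0  ->  12 a_4 = -9 a_2 = 27/2  ->  a_4 = 9/8
  x^3: 20 a_5 + 13 a_3 = 0  ->  20 a_5 = -13 a_3 = 65/2  ->  a_5 = 13/8
  x^4: 30 a_6 + 17 a_4 = 0  ->  30 a_6 = -17 a_4 = -153/8  ->  a_6 = -51/80
Truncated series: y(x) = 3 + 3 x - (3/2) x^2 - (5/2) x^3 + (9/8) x^4 + (13/8) x^5 - (51/80) x^6 + O(x^7).

a_0 = 3; a_1 = 3; a_2 = -3/2; a_3 = -5/2; a_4 = 9/8; a_5 = 13/8; a_6 = -51/80


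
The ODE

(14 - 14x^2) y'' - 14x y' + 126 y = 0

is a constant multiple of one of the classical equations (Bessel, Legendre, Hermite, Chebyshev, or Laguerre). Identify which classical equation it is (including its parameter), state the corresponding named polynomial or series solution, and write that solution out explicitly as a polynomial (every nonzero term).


All three coefficients share the factor 14; dividing through by 14 gives  (1 - x^2) y'' - x y' + 9 y = 0.
This matches the Chebyshev equation (1 - x^2) y'' - x y' + n^2 y = 0 (note the -x y' term, not -2x y') with n^2 = 9, so n = 3; the polynomial solution is T_3(x).
With y = sum_k a_k x^k, matching x^k gives (k+2)(k+1) a_{k+2} = (k^2 - n^2) a_k = (k - 3)(k + 3) a_k. The right side vanishes at k = 3, so the series with the parity of 3 terminates at degree 3.
Standard normalization: leading coefficient of T_n is 2^(n-1), so a_3 = 2^2 = 4. Work downward with a_k = (k+1)(k+2) a_{k+2} / ((k - 3)(k + 3)):
  a_1 = (2)(3)(4) / ((1 - 3)(1 + 3)) = 24/(-8) = -3
Hence T_3(x) = 4 x^3 - 3 x.

T_3(x); series = 4 x^3 - 3 x


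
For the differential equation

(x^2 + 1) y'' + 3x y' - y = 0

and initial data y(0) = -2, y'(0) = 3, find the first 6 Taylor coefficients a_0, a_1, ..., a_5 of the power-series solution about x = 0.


Ansatz: y(x) = sum_{n>=0} a_n x^n, so y'(x) = sum_{n>=1} n a_n x^(n-1) and y''(x) = sum_{n>=2} n(n-1) a_n x^(n-2).
Substitute into P(x) y'' + Q(x) y' + R(x) y = 0 with P(x) = x^2 + 1, Q(x) = 3x, R(x) = -1, and match powers of x.
Initial conditions: a_0 = -2, a_1 = 3.
Setting the coefficient of each power of x to zero and solving order by order (substituting the coefficients already found):
  x^0: 2 a_2 - a_0 = 0  ->  2 a_2 = a_0 = -2  ->  a_2 = -1
  x^1: 6 a_3 + 2 a_1 = 0  ->  6 a_3 = -2 a_1 = -6  ->  a_3 = -1
  x^2: 12 a_4 + 7 a_2 = 0  ->  12 a_4 = -7 a_2 = 7  ->  a_4 = 7/12
  x^3: 20 a_5 + 14 a_3 = 0  ->  20 a_5 = -14 a_3 = 14  ->  a_5 = 7/10
Truncated series: y(x) = -2 + 3 x - x^2 - x^3 + (7/12) x^4 + (7/10) x^5 + O(x^6).

a_0 = -2; a_1 = 3; a_2 = -1; a_3 = -1; a_4 = 7/12; a_5 = 7/10


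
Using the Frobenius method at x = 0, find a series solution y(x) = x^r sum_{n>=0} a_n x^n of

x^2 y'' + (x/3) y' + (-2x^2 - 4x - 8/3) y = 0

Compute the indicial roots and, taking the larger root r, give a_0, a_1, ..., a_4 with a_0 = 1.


Write in Frobenius form y'' + (p(x)/x) y' + (q(x)/x^2) y = 0:
  p(x) = 1/3,  q(x) = -2x^2 - 4x - 8/3.
Indicial equation: r(r-1) + (1/3) r + (-8/3) = 0 -> roots r_1 = 2, r_2 = -4/3.
Take r = r_1 = 2. Let y(x) = x^r sum_{n>=0} a_n x^n with a_0 = 1.
Substitute y = x^r sum a_n x^n and match x^{r+n}. The recurrence is
  D(n) a_n - 4 a_{n-1} - 2 a_{n-2} = 0,  where D(n) = (r+n)(r+n-1) + (1/3)(r+n) + (-8/3).
  a_n = [4 a_{n-1} + 2 a_{n-2}] / D(n).
Since the indicial polynomial factors as (r - r_1)(r - r_2), D(n) = (r_1 + n - r_1)(r_1 + n - r_2) = n(n + 10/3).
Evaluating step by step (a_0 = 1):
  n = 1: D(1) = 1(1 + 10/3) = 13/3; numerator = 4(1) = 4; a_1 = (4)/(13/3) = 12/13
  n = 2: D(2) = 2(2 + 10/3) = 32/3; numerator = 4(12/13) + 2(1) = 74/13; a_2 = (74/13)/(32/3) = 111/208
  n = 3: D(3) = 3(3 + 10/3) = 19; numerator = 4(111/208) + 2(12/13) = 207/52; a_3 = (207/52)/(19) = 207/988
  n = 4: D(4) = 4(4 + 10/3) = 88/3; numerator = 4(207/988) + 2(111/208) = 3765/1976; a_4 = (3765/1976)/(88/3) = 11295/173888

r = 2; a_0 = 1; a_1 = 12/13; a_2 = 111/208; a_3 = 207/988; a_4 = 11295/173888


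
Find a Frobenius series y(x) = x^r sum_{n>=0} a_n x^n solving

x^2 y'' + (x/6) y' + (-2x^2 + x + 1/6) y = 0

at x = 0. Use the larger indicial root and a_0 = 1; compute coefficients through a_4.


Write in Frobenius form y'' + (p(x)/x) y' + (q(x)/x^2) y = 0:
  p(x) = 1/6,  q(x) = -2x^2 + x + 1/6.
Indicial equation: r(r-1) + (1/6) r + (1/6) = 0 -> roots r_1 = 1/2, r_2 = 1/3.
Take r = r_1 = 1/2. Let y(x) = x^r sum_{n>=0} a_n x^n with a_0 = 1.
Substitute y = x^r sum a_n x^n and match x^{r+n}. The recurrence is
  D(n) a_n + 1 a_{n-1} - 2 a_{n-2} = 0,  where D(n) = (r+n)(r+n-1) + (1/6)(r+n) + (1/6).
  a_n = [-1 a_{n-1} + 2 a_{n-2}] / D(n).
Since the indicial polynomial factors as (r - r_1)(r - r_2), D(n) = (r_1 + n - r_1)(r_1 + n - r_2) = n(n + 1/6).
Evaluating step by step (a_0 = 1):
  n = 1: D(1) = 1(1 + 1/6) = 7/6; numerator = -1(1) = -1; a_1 = (-1)/(7/6) = -6/7
  n = 2: D(2) = 2(2 + 1/6) = 13/3; numerator = -1(-6/7) + 2(1) = 20/7; a_2 = (20/7)/(13/3) = 60/91
  n = 3: D(3) = 3(3 + 1/6) = 19/2; numerator = -1(60/91) + 2(-6/7) = -216/91; a_3 = (-216/91)/(19/2) = -432/1729
  n = 4: D(4) = 4(4 + 1/6) = 50/3; numerator = -1(-432/1729) + 2(60/91) = 2712/1729; a_4 = (2712/1729)/(50/3) = 4068/43225

r = 1/2; a_0 = 1; a_1 = -6/7; a_2 = 60/91; a_3 = -432/1729; a_4 = 4068/43225


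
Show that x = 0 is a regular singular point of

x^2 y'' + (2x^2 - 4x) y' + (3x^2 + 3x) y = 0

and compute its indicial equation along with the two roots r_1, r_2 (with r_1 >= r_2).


Divide by x^2 to reach normal form y'' + P_1(x) y' + P_2(x) y = 0 with P_1(x) = 2 - 4/x and P_2(x) = 3 + 3/x.
x = 0 is a singular point because the y'-coefficient 2 - 4/x has a pole at x = 0 and the y-coefficient 3 + 3/x has a pole at x = 0.
It is a regular singular point because x P_1(x) = p(x) = 2x - 4 and x^2 P_2(x) = q(x) = 3x^2 + 3x are polynomials, hence analytic at x = 0.
p(0) = -4,  q(0) = 0.
Indicial equation: r(r-1) + p(0) r + q(0) = 0, i.e. r^2 + (p(0) - 1) r + q(0) = 0, i.e. r^2 - 5 r = 0.
Discriminant: (-5)^2 - 4(0) = 25, so r = (5 ± 5)/2.
Solving: r_1 = 5, r_2 = 0.

indicial: r^2 - 5 r = 0; roots r_1 = 5, r_2 = 0


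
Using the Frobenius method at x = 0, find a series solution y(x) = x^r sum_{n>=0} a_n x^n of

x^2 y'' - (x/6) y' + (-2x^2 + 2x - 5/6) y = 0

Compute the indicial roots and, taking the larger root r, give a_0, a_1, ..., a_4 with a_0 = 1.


Write in Frobenius form y'' + (p(x)/x) y' + (q(x)/x^2) y = 0:
  p(x) = -1/6,  q(x) = -2x^2 + 2x - 5/6.
Indicial equation: r(r-1) + (-1/6) r + (-5/6) = 0 -> roots r_1 = 5/3, r_2 = -1/2.
Take r = r_1 = 5/3. Let y(x) = x^r sum_{n>=0} a_n x^n with a_0 = 1.
Substitute y = x^r sum a_n x^n and match x^{r+n}. The recurrence is
  D(n) a_n + 2 a_{n-1} - 2 a_{n-2} = 0,  where D(n) = (r+n)(r+n-1) + (-1/6)(r+n) + (-5/6).
  a_n = [-2 a_{n-1} + 2 a_{n-2}] / D(n).
Since the indicial polynomial factors as (r - r_1)(r - r_2), D(n) = (r_1 + n - r_1)(r_1 + n - r_2) = n(n + 13/6).
Evaluating step by step (a_0 = 1):
  n = 1: D(1) = 1(1 + 13/6) = 19/6; numerator = -2(1) = -2; a_1 = (-2)/(19/6) = -12/19
  n = 2: D(2) = 2(2 + 13/6) = 25/3; numerator = -2(-12/19) + 2(1) = 62/19; a_2 = (62/19)/(25/3) = 186/475
  n = 3: D(3) = 3(3 + 13/6) = 31/2; numerator = -2(186/475) + 2(-12/19) = -972/475; a_3 = (-972/475)/(31/2) = -1944/14725
  n = 4: D(4) = 4(4 + 13/6) = 74/3; numerator = -2(-1944/14725) + 2(186/475) = 3084/2945; a_4 = (3084/2945)/(74/3) = 4626/108965

r = 5/3; a_0 = 1; a_1 = -12/19; a_2 = 186/475; a_3 = -1944/14725; a_4 = 4626/108965


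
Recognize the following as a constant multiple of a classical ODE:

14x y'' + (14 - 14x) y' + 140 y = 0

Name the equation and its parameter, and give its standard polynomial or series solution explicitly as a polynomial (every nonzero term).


All three coefficients share the factor 14; dividing through by 14 gives  x y'' + (1 - x) y' + 10 y = 0.
This matches the Laguerre equation x y'' + (1 - x) y' + n y = 0 with n = 10; the polynomial solution is L_10(x).
With y = sum_k a_k x^k, matching x^k gives (k+1)k a_{k+1} + (k+1) a_{k+1} - k a_k + n a_k = 0, i.e. (k+1)^2 a_{k+1} = (k - n) a_k = (k - 10) a_k. The right side vanishes at k = 10, so the series terminates at degree 10.
Standard normalization L_n(0) = 1 gives a_0 = 1. Work upward with a_{k+1} = (k - 10) a_k / (k+1)^2:
  a_1 = (0 - 10)(1) / 1^2 = -10/1 = -10
  a_2 = (1 - 10)(-10) / 2^2 = 90/4 = 45/2
  a_3 = (2 - 10)(45/2) / 3^2 = -180/9 = -20
  a_4 = (3 - 10)(-20) / 4^2 = 140/16 = 35/4
  a_5 = (4 - 10)(35/4) / 5^2 = (-105/2)/25 = -21/10
  a_6 = (5 - 10)(-21/10) / 6^2 = (21/2)/36 = 7/24
  a_7 = (6 - 10)(7/24) / 7^2 = (-7/6)/49 = -1/42
  a_8 = (7 - 10)(-1/42) / 8^2 = (1/14)/64 = 1/896
  a_9 = (8 - 10)(1/896) / 9^2 = (-1/448)/81 = -1/36288
  a_10 = (9 - 10)(-1/36288) / 10^2 = (1/36288)/100 = 1/3628800
Hence L_10(x) = x^10/3628800 - x^9/36288 + x^8/896 - x^7/42 + 7 x^6/24 - 21 x^5/10 + 35 x^4/4 - 20 x^3 + 45 x^2/2 - 10 x + 1.

L_10(x); series = x^10/3628800 - x^9/36288 + x^8/896 - x^7/42 + 7 x^6/24 - 21 x^5/10 + 35 x^4/4 - 20 x^3 + 45 x^2/2 - 10 x + 1


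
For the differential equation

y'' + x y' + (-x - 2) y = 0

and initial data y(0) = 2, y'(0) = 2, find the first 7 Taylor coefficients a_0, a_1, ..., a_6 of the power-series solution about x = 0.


Ansatz: y(x) = sum_{n>=0} a_n x^n, so y'(x) = sum_{n>=1} n a_n x^(n-1) and y''(x) = sum_{n>=2} n(n-1) a_n x^(n-2).
Substitute into P(x) y'' + Q(x) y' + R(x) y = 0 with P(x) = 1, Q(x) = x, R(x) = -x - 2, and match powers of x.
Initial conditions: a_0 = 2, a_1 = 2.
Setting the coefficient of each power of x to zero and solving order by order (substituting the coefficients already found):
  x^0: 2 a_2 - 2 a_0 = 0  ->  2 a_2 = 2 a_0 = 4  ->  a_2 = 2
  x^1: 6 a_3 - a_1 - a_0 = 0  ->  6 a_3 = a_1 + a_0 = 4  ->  a_3 = 2/3
  x^2: 12 a_4 - a_1 = 0  ->  12 a_4 = a_1 = 2  ->  a_4 = 1/6
  x^3: 20 a_5 + a_3 - a_2 = 0  ->  20 a_5 = -a_3 + a_2 = 4/3  ->  a_5 = 1/15
  x^4: 30 a_6 + 2 a_4 - a_3 = 0  ->  30 a_6 = -2 a_4 + a_3 = 1/3  ->  a_6 = 1/90
Truncated series: y(x) = 2 + 2 x + 2 x^2 + (2/3) x^3 + (1/6) x^4 + (1/15) x^5 + (1/90) x^6 + O(x^7).

a_0 = 2; a_1 = 2; a_2 = 2; a_3 = 2/3; a_4 = 1/6; a_5 = 1/15; a_6 = 1/90


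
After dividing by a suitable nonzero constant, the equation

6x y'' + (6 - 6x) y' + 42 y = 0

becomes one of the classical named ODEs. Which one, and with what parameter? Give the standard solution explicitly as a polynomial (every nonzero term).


All three coefficients share the factor 6; dividing through by 6 gives  x y'' + (1 - x) y' + 7 y = 0.
This matches the Laguerre equation x y'' + (1 - x) y' + n y = 0 with n = 7; the polynomial solution is L_7(x).
With y = sum_k a_k x^k, matching x^k gives (k+1)k a_{k+1} + (k+1) a_{k+1} - k a_k + n a_k = 0, i.e. (k+1)^2 a_{k+1} = (k - n) a_k = (k - 7) a_k. The right side vanishes at k = 7, so the series terminates at degree 7.
Standard normalization L_n(0) = 1 gives a_0 = 1. Work upward with a_{k+1} = (k - 7) a_k / (k+1)^2:
  a_1 = (0 - 7)(1) / 1^2 = -7/1 = -7
  a_2 = (1 - 7)(-7) / 2^2 = 42/4 = 21/2
  a_3 = (2 - 7)(21/2) / 3^2 = (-105/2)/9 = -35/6
  a_4 = (3 - 7)(-35/6) / 4^2 = (70/3)/16 = 35/24
  a_5 = (4 - 7)(35/24) / 5^2 = (-35/8)/25 = -7/40
  a_6 = (5 - 7)(-7/40) / 6^2 = (7/20)/36 = 7/720
  a_7 = (6 - 7)(7/720) / 7^2 = (-7/720)/49 = -1/5040
Hence L_7(x) = -x^7/5040 + 7 x^6/720 - 7 x^5/40 + 35 x^4/24 - 35 x^3/6 + 21 x^2/2 - 7 x + 1.

L_7(x); series = -x^7/5040 + 7 x^6/720 - 7 x^5/40 + 35 x^4/24 - 35 x^3/6 + 21 x^2/2 - 7 x + 1


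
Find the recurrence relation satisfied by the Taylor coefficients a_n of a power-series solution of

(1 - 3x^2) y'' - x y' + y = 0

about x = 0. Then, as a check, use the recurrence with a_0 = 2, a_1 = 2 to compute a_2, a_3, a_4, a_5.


Substitute y = sum_n a_n x^n.
(1 - 3 x^2) y'' contributes (n+2)(n+1) a_{n+2} - 3 n(n-1) a_n at x^n.
-x y'(x) contributes -n a_n at x^n.
y(x) contributes 1 a_n at x^n.
Matching x^n: (n+2)(n+1) a_{n+2} + (-3 n(n-1) - n + 1) a_n = 0.
Thus a_{n+2} = (3 n(n-1) + n - 1) / ((n+1)(n+2)) * a_n.

Check with a_0 = 2, a_1 = 2 (apply the recurrence for n = 0, 1, 2, 3): a_0 = 2, a_1 = 2, a_2 = -1, a_3 = 0, a_4 = -7/12, a_5 = 0.

a_(n+2) = (3 n(n-1) + n - 1) / ((n+1)(n+2)) * a_n; check: a_0 = 2, a_1 = 2, a_2 = -1, a_3 = 0, a_4 = -7/12, a_5 = 0


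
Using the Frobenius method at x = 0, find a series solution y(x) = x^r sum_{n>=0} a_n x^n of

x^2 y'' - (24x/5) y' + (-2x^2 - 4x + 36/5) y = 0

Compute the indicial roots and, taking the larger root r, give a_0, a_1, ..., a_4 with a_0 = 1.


Write in Frobenius form y'' + (p(x)/x) y' + (q(x)/x^2) y = 0:
  p(x) = -24/5,  q(x) = -2x^2 - 4x + 36/5.
Indicial equation: r(r-1) + (-24/5) r + (36/5) = 0 -> roots r_1 = 4, r_2 = 9/5.
Take r = r_1 = 4. Let y(x) = x^r sum_{n>=0} a_n x^n with a_0 = 1.
Substitute y = x^r sum a_n x^n and match x^{r+n}. The recurrence is
  D(n) a_n - 4 a_{n-1} - 2 a_{n-2} = 0,  where D(n) = (r+n)(r+n-1) + (-24/5)(r+n) + (36/5).
  a_n = [4 a_{n-1} + 2 a_{n-2}] / D(n).
Since the indicial polynomial factors as (r - r_1)(r - r_2), D(n) = (r_1 + n - r_1)(r_1 + n - r_2) = n(n + 11/5).
Evaluating step by step (a_0 = 1):
  n = 1: D(1) = 1(1 + 11/5) = 16/5; numerator = 4(1) = 4; a_1 = (4)/(16/5) = 5/4
  n = 2: D(2) = 2(2 + 11/5) = 42/5; numerator = 4(5/4) + 2(1) = 7; a_2 = (7)/(42/5) = 5/6
  n = 3: D(3) = 3(3 + 11/5) = 78/5; numerator = 4(5/6) + 2(5/4) = 35/6; a_3 = (35/6)/(78/5) = 175/468
  n = 4: D(4) = 4(4 + 11/5) = 124/5; numerator = 4(175/468) + 2(5/6) = 370/117; a_4 = (370/117)/(124/5) = 925/7254

r = 4; a_0 = 1; a_1 = 5/4; a_2 = 5/6; a_3 = 175/468; a_4 = 925/7254


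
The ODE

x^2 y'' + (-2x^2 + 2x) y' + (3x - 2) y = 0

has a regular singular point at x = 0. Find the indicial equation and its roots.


Divide by x^2 to reach normal form y'' + P_1(x) y' + P_2(x) y = 0 with P_1(x) = -2 + 2/x and P_2(x) = 3/x - 2/x^2.
x = 0 is a singular point because the y'-coefficient -2 + 2/x has a pole at x = 0 and the y-coefficient 3/x - 2/x^2 has a pole at x = 0.
It is a regular singular point because x P_1(x) = p(x) = 2 - 2x and x^2 P_2(x) = q(x) = 3x - 2 are polynomials, hence analytic at x = 0.
p(0) = 2,  q(0) = -2.
Indicial equation: r(r-1) + p(0) r + q(0) = 0, i.e. r^2 + (p(0) - 1) r + q(0) = 0, i.e. r^2 + 1 r - 2 = 0.
Discriminant: (1)^2 - 4(-2) = 9, so r = (-1 ± 3)/2.
Solving: r_1 = 1, r_2 = -2.

indicial: r^2 + 1 r - 2 = 0; roots r_1 = 1, r_2 = -2


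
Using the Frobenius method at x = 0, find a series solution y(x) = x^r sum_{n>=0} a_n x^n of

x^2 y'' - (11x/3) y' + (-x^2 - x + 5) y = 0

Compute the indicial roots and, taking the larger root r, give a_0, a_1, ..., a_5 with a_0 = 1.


Write in Frobenius form y'' + (p(x)/x) y' + (q(x)/x^2) y = 0:
  p(x) = -11/3,  q(x) = -x^2 - x + 5.
Indicial equation: r(r-1) + (-11/3) r + (5) = 0 -> roots r_1 = 3, r_2 = 5/3.
Take r = r_1 = 3. Let y(x) = x^r sum_{n>=0} a_n x^n with a_0 = 1.
Substitute y = x^r sum a_n x^n and match x^{r+n}. The recurrence is
  D(n) a_n - 1 a_{n-1} - 1 a_{n-2} = 0,  where D(n) = (r+n)(r+n-1) + (-11/3)(r+n) + (5).
  a_n = [1 a_{n-1} + 1 a_{n-2}] / D(n).
Since the indicial polynomial factors as (r - r_1)(r - r_2), D(n) = (r_1 + n - r_1)(r_1 + n - r_2) = n(n + 4/3).
Evaluating step by step (a_0 = 1):
  n = 1: D(1) = 1(1 + 4/3) = 7/3; numerator = 1(1) = 1; a_1 = (1)/(7/3) = 3/7
  n = 2: D(2) = 2(2 + 4/3) = 20/3; numerator = 1(3/7) + 1(1) = 10/7; a_2 = (10/7)/(20/3) = 3/14
  n = 3: D(3) = 3(3 + 4/3) = 13; numerator = 1(3/14) + 1(3/7) = 9/14; a_3 = (9/14)/(13) = 9/182
  n = 4: D(4) = 4(4 + 4/3) = 64/3; numerator = 1(9/182) + 1(3/14) = 24/91; a_4 = (24/91)/(64/3) = 9/728
  n = 5: D(5) = 5(5 + 4/3) = 95/3; numerator = 1(9/728) + 1(9/182) = 45/728; a_5 = (45/728)/(95/3) = 27/13832

r = 3; a_0 = 1; a_1 = 3/7; a_2 = 3/14; a_3 = 9/182; a_4 = 9/728; a_5 = 27/13832


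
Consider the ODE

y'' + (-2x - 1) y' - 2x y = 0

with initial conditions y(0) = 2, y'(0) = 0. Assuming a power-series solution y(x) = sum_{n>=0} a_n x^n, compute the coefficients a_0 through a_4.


Ansatz: y(x) = sum_{n>=0} a_n x^n, so y'(x) = sum_{n>=1} n a_n x^(n-1) and y''(x) = sum_{n>=2} n(n-1) a_n x^(n-2).
Substitute into P(x) y'' + Q(x) y' + R(x) y = 0 with P(x) = 1, Q(x) = -2x - 1, R(x) = -2x, and match powers of x.
Initial conditions: a_0 = 2, a_1 = 0.
Setting the coefficient of each power of x to zero and solving order by order (substituting the coefficients already found):
  x^0: 2 a_2 - a_1 = 0  ->  2 a_2 = a_1 = 0  ->  a_2 = 0
  x^1: 6 a_3 - 2 a_2 - 2 a_1 - 2 a_0 = 0  ->  6 a_3 = 2 a_2 + 2 a_1 + 2 a_0 = 4  ->  a_3 = 2/3
  x^2: 12 a_4 - 3 a_3 - 4 a_2 - 2 a_1 = 0  ->  12 a_4 = 3 a_3 + 4 a_2 + 2 a_1 = 2  ->  a_4 = 1/6
Truncated series: y(x) = 2 + (2/3) x^3 + (1/6) x^4 + O(x^5).

a_0 = 2; a_1 = 0; a_2 = 0; a_3 = 2/3; a_4 = 1/6


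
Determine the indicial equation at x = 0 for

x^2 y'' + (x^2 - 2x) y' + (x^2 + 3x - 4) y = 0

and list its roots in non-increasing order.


Divide by x^2 to reach normal form y'' + P_1(x) y' + P_2(x) y = 0 with P_1(x) = 1 - 2/x and P_2(x) = 1 + 3/x - 4/x^2.
x = 0 is a singular point because the y'-coefficient 1 - 2/x has a pole at x = 0 and the y-coefficient 1 + 3/x - 4/x^2 has a pole at x = 0.
It is a regular singular point because x P_1(x) = p(x) = x - 2 and x^2 P_2(x) = q(x) = x^2 + 3x - 4 are polynomials, hence analytic at x = 0.
p(0) = -2,  q(0) = -4.
Indicial equation: r(r-1) + p(0) r + q(0) = 0, i.e. r^2 + (p(0) - 1) r + q(0) = 0, i.e. r^2 - 3 r - 4 = 0.
Discriminant: (-3)^2 - 4(-4) = 25, so r = (3 ± 5)/2.
Solving: r_1 = 4, r_2 = -1.

indicial: r^2 - 3 r - 4 = 0; roots r_1 = 4, r_2 = -1


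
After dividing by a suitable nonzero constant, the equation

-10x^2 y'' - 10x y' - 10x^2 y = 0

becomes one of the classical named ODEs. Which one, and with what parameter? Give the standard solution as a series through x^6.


All three coefficients share the factor -10; dividing through by -10 gives  x^2 y'' + x y' + x^2 y = 0.
This matches the Bessel equation x^2 y'' + x y' + (x^2 - nu^2) y = 0 with nu^2 = 0, so nu = 0; the solution bounded at x = 0 is J_0(x).
Frobenius at x = 0: indicial roots ±nu; for r = nu the recurrence k(k + 2nu) c_k = -c_{k-2} gives the standard series J_nu(x) = sum_{k>=0} (-1)^k / (k! (k+nu)!) (x/2)^(2k+nu). Evaluate the first 4 terms:
  k = 0: (-1)^0 / (0! * 0! * 2^0) x^0 = 1/(1*1*1) x^0 = (1) x^0
  k = 1: (-1)^1 / (1! * 1! * 2^2) x^2 = -1/(1*1*4) x^2 = (-1/4) x^2
  k = 2: (-1)^2 / (2! * 2! * 2^4) x^4 = 1/(2*2*16) x^4 = (1/64) x^4
  k = 3: (-1)^3 / (3! * 3! * 2^6) x^6 = -1/(6*6*64) x^6 = (-1/2304) x^6
Hence J_0(x) = -x^6/2304 + x^4/64 - x^2/4 + 1 + ....

J_0(x); series = -x^6/2304 + x^4/64 - x^2/4 + 1


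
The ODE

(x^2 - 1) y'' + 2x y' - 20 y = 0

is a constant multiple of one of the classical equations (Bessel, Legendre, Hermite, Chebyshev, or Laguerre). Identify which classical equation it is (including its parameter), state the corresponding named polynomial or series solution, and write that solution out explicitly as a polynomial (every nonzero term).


All three coefficients share the factor -1; dividing through by -1 gives  (1 - x^2) y'' - 2x y' + 20 y = 0.
This matches the Legendre equation (1 - x^2) y'' - 2x y' + n(n+1) y = 0 (note the -2x y' term) with n(n+1) = 20, so n = 4; the polynomial solution is P_4(x).
With y = sum_k a_k x^k, matching x^k gives (k+2)(k+1) a_{k+2} = [k(k+1) - n(n+1)] a_k = (k - 4)(k + 5) a_k. The right side vanishes at k = 4, so the series with the parity of 4 terminates at degree 4.
Standard normalization (P_n(1) = 1): leading coefficient (2n)!/(2^n (n!)^2) = 40320/(16*576) = 35/8, so a_4 = 35/8. Work downward with a_k = (k+1)(k+2) a_{k+2} / ((k - 4)(k + 5)):
  a_2 = (3)(4)(35/8) / ((2 - 4)(2 + 5)) = (105/2)/(-14) = -15/4
  a_0 = (1)(2)(-15/4) / ((0 - 4)(0 + 5)) = (-15/2)/(-20) = 3/8
Hence P_4(x) = 35 x^4/8 - 15 x^2/4 + 3/8.

P_4(x); series = 35 x^4/8 - 15 x^2/4 + 3/8
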